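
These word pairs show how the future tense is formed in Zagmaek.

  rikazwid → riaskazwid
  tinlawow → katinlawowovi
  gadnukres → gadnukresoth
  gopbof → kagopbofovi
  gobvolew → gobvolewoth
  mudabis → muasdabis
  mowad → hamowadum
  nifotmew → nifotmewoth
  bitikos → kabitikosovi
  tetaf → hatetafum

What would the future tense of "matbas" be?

"matbas" has last vowel 'a'. The stems whose last vowel is 'a' (mowad → hamowadum, tetaf → hatetafum) add ha- … -um around the stem.
So matbas → hamatbasum.

hamatbasum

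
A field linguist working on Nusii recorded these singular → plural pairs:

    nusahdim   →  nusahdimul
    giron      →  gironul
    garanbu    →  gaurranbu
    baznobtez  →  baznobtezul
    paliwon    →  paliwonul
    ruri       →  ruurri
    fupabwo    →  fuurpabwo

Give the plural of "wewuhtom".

ruri and nusahdim both have last vowel 'i' yet inflect differently (ruurri, nusahdimul), so the last vowel is not what conditions the rule; whether the stem ends in a vowel or a consonant is.
"wewuhtom" ends in a consonant. The stems ending in a consonant (baznobtez → baznobtezul, nusahdim → nusahdimul, paliwon → paliwonul) add -ul.
The other pattern: stems ending in a vowel insert -ur- after the first vowel.
So wewuhtom → wewuhtomul.

wewuhtomul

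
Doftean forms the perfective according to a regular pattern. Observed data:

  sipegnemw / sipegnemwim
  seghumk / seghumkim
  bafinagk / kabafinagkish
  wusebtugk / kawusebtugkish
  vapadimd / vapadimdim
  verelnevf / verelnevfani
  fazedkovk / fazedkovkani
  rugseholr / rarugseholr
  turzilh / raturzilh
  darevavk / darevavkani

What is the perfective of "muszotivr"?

"muszotivr" has second-to-last letter 'v'. The stems whose second-to-last letter is 'v' (darevavk → darevavkani, fazedkovk → fazedkovkani, verelnevf → verelnevfani) add -ani.
The other patterns: stems whose second-to-last letter is 'g' add ka- … -ish around the stem; stems whose second-to-last letter is 'm' add -im; stems whose second-to-last letter is 'l' add the prefix ra-.
So muszotivr → muszotivrani.

muszotivrani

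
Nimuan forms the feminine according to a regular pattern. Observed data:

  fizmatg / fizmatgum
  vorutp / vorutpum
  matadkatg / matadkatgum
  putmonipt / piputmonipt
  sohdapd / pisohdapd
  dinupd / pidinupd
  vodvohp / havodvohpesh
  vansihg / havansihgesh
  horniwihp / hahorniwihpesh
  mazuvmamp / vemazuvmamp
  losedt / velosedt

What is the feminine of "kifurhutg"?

vorutp and vodvohp both end in -p yet inflect differently (vorutpum, havodvohpesh), so the final letter is not what conditions the rule; the second-to-last letter is.
"kifurhutg" has second-to-last letter 't'. The stems whose second-to-last letter is 't' (fizmatg → fizmatgum, vorutp → vorutpum, matadkatg → matadkatgum) add -um.
So kifurhutg → kifurhutgum.

kifurhutgum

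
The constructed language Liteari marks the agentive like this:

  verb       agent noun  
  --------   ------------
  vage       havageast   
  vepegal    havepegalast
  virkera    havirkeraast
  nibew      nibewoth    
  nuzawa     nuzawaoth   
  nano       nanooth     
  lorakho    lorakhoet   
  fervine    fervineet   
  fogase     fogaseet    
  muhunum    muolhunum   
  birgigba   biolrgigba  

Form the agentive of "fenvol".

virkera and nuzawa both end in -a yet inflect differently (havirkeraast, nuzawaoth), so the final letter is not what conditions the rule; the first letter is.
"fenvol" begins with f-. The stems beginning with f- (fervine → fervineet, fogase → fogaseet) add -et.
The other patterns: stems beginning with v- add ha- … -ast around the stem; stems beginning with n- add -oth; stems beginning with b- or m- insert -ol- after the first vowel.
So fenvol → fenvolet.

fenvolet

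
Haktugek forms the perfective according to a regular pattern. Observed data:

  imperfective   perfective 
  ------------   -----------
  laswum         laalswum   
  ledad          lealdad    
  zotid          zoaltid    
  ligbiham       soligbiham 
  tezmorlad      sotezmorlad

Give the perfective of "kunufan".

sokunufan

laswum and ligbiham both end in -m yet inflect differently (laalswum, soligbiham), so the final letter is not what conditions the rule; the number of vowels is.
"kunufan" has 3 vowels. The stems with 3 vowels (ligbiham → soligbiham, tezmorlad → sotezmorlad) add the prefix so-.
So kunufan → sokunufan.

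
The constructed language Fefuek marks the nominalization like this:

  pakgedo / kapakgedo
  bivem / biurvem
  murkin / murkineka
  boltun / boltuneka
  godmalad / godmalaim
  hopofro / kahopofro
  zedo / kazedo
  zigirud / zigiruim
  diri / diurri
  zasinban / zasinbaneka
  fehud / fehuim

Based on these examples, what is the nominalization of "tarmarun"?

zasinban and godmalad both have last vowel 'a' yet inflect differently (zasinbaneka, godmalaim), so the last vowel is not what conditions the rule; the final letter is.
"tarmarun" ends in -n. The stems ending in -n (murkin → murkineka, boltun → boltuneka, zasinban → zasinbaneka) add -eka.
So tarmarun → tarmaruneka.

tarmaruneka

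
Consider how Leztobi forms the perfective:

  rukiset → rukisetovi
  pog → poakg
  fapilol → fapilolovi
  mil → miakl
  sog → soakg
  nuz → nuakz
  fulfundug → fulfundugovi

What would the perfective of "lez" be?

fulfundug and sog both end in -g yet inflect differently (fulfundugovi, soakg), so the final letter is not what conditions the rule; the number of vowels is.
"lez" has 1 vowel. The stems with 1 vowel (nuz → nuakz, sog → soakg, mil → miakl) insert -ak- after the first vowel.
The other pattern: stems with 3 vowels add -ovi.
So lez → leakz.

leakz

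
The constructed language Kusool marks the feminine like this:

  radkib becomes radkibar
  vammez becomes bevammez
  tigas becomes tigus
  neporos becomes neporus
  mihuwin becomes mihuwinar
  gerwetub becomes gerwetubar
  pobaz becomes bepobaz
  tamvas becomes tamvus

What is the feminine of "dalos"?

tigas and pobaz both have last vowel 'a' yet inflect differently (tigus, bepobaz), so the last vowel is not what conditions the rule; the final letter is.
"dalos" ends in -s. The stems ending in -s (neporos → neporus, tigas → tigus, tamvas → tamvus) change the last vowel to 'u'.
So dalos → dalus.

dalus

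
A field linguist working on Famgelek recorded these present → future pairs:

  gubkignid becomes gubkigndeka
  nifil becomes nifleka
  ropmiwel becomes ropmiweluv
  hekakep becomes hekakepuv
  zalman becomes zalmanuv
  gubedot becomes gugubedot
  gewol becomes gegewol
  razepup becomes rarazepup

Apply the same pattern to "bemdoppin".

nifil and ropmiwel both end in -l yet inflect differently (nifleka, ropmiweluv), so the final letter is not what conditions the rule; the last vowel is.
"bemdoppin" has last vowel 'i'. The stems whose last vowel is 'i' (gubkignid → gubkigndeka, nifil → nifleka) delete the last vowel and add -eka.
The other patterns: stems whose last vowel is 'a' or 'e' add -uv; stems whose last vowel is 'o' or 'u' repeat the first consonant+vowel as a prefix.
So bemdoppin → bemdoppneka.

bemdoppneka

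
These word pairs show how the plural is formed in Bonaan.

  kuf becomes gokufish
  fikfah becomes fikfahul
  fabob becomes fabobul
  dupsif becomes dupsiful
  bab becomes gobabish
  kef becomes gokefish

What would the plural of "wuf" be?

gowufish

"wuf" has 1 vowel. The stems with 1 vowel (kef → gokefish, bab → gobabish, kuf → gokufish) add go- … -ish around the stem.
The other pattern: stems with 2 vowels add -ul.
So wuf → gowufish.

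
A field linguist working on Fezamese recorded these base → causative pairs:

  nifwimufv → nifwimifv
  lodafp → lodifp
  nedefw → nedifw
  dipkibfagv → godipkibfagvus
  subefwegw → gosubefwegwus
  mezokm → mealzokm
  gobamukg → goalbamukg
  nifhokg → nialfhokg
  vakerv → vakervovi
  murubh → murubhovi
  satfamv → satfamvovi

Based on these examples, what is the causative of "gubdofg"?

nifwimufv and dipkibfagv both end in -v yet inflect differently (nifwimifv, godipkibfagvus), so the final letter is not what conditions the rule; the second-to-last letter is.
"gubdofg" has second-to-last letter 'f'. The stems whose second-to-last letter is 'f' (nifwimufv → nifwimifv, lodafp → lodifp, nedefw → nedifw) change the last vowel to 'i'.
The other patterns: stems whose second-to-last letter is 'g' add go- … -us around the stem; stems whose second-to-last letter is 'k' insert -al- after the first vowel; stems whose second-to-last letter is 'b', 'm' or 'r' add -ovi.
So gubdofg → gubdifg.

gubdifg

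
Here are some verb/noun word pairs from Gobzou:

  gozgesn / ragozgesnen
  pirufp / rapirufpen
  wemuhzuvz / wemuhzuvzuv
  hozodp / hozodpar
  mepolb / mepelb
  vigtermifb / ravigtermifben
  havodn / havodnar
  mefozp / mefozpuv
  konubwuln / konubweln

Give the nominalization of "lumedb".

konubwuln and gozgesn both end in -n yet inflect differently (konubweln, ragozgesnen), so the final letter is not what conditions the rule; the second-to-last letter is.
"lumedb" has second-to-last letter 'd'. The stems whose second-to-last letter is 'd' (hozodp → hozodpar, havodn → havodnar) add -ar.
The other patterns: stems whose second-to-last letter is 'l' change the last vowel to 'e'; stems whose second-to-last letter is 'f' or 's' add ra- … -en around the stem; stems whose second-to-last letter is 'v' or 'z' add -uv.
So lumedb → lumedbar.

lumedbar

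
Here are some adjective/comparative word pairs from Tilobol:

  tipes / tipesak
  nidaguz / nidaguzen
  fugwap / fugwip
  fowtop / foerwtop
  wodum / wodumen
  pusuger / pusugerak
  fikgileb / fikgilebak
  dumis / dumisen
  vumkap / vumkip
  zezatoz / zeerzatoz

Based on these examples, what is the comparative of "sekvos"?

seerkvos

nidaguz and zezatoz both end in -z yet inflect differently (nidaguzen, zeerzatoz), so the final letter is not what conditions the rule; the last vowel is.
"sekvos" has last vowel 'o'. The stems whose last vowel is 'o' (zezatoz → zeerzatoz, fowtop → foerwtop) insert -er- after the first vowel.
The other patterns: stems whose last vowel is 'a' change the last vowel to 'i'; stems whose last vowel is 'i' or 'u' add -en; stems whose last vowel is 'e' add -ak.
So sekvos → seerkvos.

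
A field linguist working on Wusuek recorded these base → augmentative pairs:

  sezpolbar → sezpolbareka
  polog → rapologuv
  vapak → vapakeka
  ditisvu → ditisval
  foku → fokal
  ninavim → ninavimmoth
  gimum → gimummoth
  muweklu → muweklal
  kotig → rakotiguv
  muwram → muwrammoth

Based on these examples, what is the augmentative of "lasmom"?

lasmommoth

"lasmom" ends in -m. The stems ending in -m (gimum → gimummoth, ninavim → ninavimmoth, muwram → muwrammoth) double the final consonant and add -oth.
The other patterns: stems ending in -g add ra- … -uv around the stem; stems ending in -u drop the final letter and add -al; stems ending in -k or -r add -eka.
So lasmom → lasmommoth.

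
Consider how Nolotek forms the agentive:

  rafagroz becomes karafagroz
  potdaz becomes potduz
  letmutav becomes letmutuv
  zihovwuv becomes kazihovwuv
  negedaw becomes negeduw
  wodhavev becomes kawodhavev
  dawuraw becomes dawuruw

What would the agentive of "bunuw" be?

letmutav and wodhavev both end in -v yet inflect differently (letmutuv, kawodhavev), so the final letter is not what conditions the rule; the last vowel is.
"bunuw" has last vowel 'u'. The one such stem in the data (zihovwuv → kazihovwuv) adds the prefix ka-, so the same rule applies.
So bunuw → kabunuw.

kabunuw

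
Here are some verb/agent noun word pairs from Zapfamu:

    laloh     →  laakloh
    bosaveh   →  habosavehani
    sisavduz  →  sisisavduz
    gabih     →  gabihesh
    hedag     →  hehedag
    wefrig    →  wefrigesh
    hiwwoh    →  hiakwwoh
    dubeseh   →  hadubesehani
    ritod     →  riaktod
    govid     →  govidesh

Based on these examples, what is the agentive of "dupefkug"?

dubeseh and hiwwoh both end in -h yet inflect differently (hadubesehani, hiakwwoh), so the final letter is not what conditions the rule; the last vowel is.
"dupefkug" has last vowel 'u'. The one such stem in the data (sisavduz → sisisavduz) repeats the first consonant+vowel as a prefix (as does hedag), so the same rule applies.
So dupefkug → dudupefkug.

dudupefkug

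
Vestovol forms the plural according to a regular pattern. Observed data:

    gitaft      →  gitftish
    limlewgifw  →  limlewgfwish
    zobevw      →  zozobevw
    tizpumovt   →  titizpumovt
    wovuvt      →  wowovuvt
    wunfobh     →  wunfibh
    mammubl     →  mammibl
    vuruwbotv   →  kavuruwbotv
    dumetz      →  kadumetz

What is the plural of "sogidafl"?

sogidflish

limlewgifw and zobevw both end in -w yet inflect differently (limlewgfwish, zozobevw), so the final letter is not what conditions the rule; the second-to-last letter is.
"sogidafl" has second-to-last letter 'f'. The stems whose second-to-last letter is 'f' (gitaft → gitftish, limlewgifw → limlewgfwish) delete the last vowel and add -ish.
So sogidafl → sogidflish.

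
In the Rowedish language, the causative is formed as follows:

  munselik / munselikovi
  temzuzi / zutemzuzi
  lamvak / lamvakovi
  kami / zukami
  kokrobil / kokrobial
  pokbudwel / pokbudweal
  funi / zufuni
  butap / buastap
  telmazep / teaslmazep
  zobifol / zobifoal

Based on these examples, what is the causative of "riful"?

rifual

munselik and kokrobil both have last vowel 'i' yet inflect differently (munselikovi, kokrobial), so the last vowel is not what conditions the rule; the final letter is.
"riful" ends in -l. The stems ending in -l (zobifol → zobifoal, kokrobil → kokrobial, pokbudwel → pokbudweal) drop the final letter and add -al.
The other patterns: stems ending in -k add -ovi; stems ending in -i add the prefix zu-; stems ending in -p insert -as- after the first vowel.
So riful → rifual.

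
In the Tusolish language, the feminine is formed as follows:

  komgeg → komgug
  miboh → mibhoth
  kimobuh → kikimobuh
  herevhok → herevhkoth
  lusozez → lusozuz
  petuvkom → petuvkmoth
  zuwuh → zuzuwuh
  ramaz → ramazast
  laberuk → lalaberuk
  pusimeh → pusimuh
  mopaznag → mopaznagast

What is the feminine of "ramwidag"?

ramwidagast

komgeg and mopaznag both end in -g yet inflect differently (komgug, mopaznagast), so the final letter is not what conditions the rule; the last vowel is.
"ramwidag" has last vowel 'a'. The stems whose last vowel is 'a' (mopaznag → mopaznagast, ramaz → ramazast) add -ast.
The other patterns: stems whose last vowel is 'e' change the last vowel to 'u'; stems whose last vowel is 'o' delete the last vowel and add -oth; stems whose last vowel is 'u' repeat the first consonant+vowel as a prefix.
So ramwidag → ramwidagast.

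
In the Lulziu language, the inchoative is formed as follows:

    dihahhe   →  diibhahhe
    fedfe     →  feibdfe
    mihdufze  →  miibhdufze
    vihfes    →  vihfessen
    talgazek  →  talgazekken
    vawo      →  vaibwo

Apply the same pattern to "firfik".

firfikken

dihahhe and talgazek both have last vowel 'e' yet inflect differently (diibhahhe, talgazekken), so the last vowel is not what conditions the rule; whether the stem ends in a vowel or a consonant is.
"firfik" ends in a consonant. The stems ending in a consonant (talgazek → talgazekken, vihfes → vihfessen) double the final consonant and add -en.
So firfik → firfikken.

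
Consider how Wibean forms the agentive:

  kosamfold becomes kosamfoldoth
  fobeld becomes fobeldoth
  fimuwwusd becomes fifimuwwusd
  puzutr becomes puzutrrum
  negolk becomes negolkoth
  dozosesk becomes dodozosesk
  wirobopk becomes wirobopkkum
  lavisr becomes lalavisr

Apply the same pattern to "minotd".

fimuwwusd and fobeld both end in -d yet inflect differently (fifimuwwusd, fobeldoth), so the final letter is not what conditions the rule; the second-to-last letter is.
"minotd" has second-to-last letter 't'. The one such stem in the data (puzutr → puzutrrum) doubles the final consonant and adds -um (as does wirobopk), so the same rule applies.
The other patterns: stems whose second-to-last letter is 's' repeat the first consonant+vowel as a prefix; stems whose second-to-last letter is 'l' add -oth.
So minotd → minotddum.

minotddum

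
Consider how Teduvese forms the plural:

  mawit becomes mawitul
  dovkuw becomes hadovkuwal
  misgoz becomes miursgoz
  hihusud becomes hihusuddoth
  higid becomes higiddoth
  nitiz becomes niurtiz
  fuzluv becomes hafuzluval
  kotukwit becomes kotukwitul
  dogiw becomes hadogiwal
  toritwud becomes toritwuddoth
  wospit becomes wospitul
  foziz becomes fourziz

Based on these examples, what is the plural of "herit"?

heritul

"herit" ends in -t. The stems ending in -t (kotukwit → kotukwitul, wospit → wospitul, mawit → mawitul) add -ul.
So herit → heritul.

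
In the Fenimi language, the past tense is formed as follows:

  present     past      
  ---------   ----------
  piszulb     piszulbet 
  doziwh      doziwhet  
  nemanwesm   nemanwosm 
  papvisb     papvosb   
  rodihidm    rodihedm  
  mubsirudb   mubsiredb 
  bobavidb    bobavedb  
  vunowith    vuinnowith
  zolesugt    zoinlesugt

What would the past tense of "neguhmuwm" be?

"neguhmuwm" has second-to-last letter 'w'. The one such stem in the data (doziwh → doziwhet) adds -et, so the same rule applies.
So neguhmuwm → neguhmuwmet.

neguhmuwmet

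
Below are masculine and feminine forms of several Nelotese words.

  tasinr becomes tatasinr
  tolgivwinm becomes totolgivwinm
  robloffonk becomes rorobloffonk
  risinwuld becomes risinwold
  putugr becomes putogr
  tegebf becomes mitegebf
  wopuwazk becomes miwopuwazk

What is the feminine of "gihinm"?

tasinr and putugr both end in -r yet inflect differently (tatasinr, putogr), so the final letter is not what conditions the rule; the second-to-last letter is.
"gihinm" has second-to-last letter 'n'. The stems whose second-to-last letter is 'n' (tasinr → tatasinr, tolgivwinm → totolgivwinm, robloffonk → rorobloffonk) repeat the first consonant+vowel as a prefix.
So gihinm → gigihinm.

gigihinm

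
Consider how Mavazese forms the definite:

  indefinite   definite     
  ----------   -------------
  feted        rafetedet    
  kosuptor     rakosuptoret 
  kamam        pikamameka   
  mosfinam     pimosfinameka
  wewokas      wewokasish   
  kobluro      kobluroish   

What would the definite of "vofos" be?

kamam and wewokas both have last vowel 'a' yet inflect differently (pikamameka, wewokasish), so the last vowel is not what conditions the rule; the final letter is.
"vofos" ends in -s. The one such stem in the data (wewokas → wewokasish) adds -ish, so the same rule applies.
The other patterns: stems ending in -d or -r add ra- … -et around the stem; stems ending in -m add pi- … -eka around the stem.
So vofos → vofosish.

vofosish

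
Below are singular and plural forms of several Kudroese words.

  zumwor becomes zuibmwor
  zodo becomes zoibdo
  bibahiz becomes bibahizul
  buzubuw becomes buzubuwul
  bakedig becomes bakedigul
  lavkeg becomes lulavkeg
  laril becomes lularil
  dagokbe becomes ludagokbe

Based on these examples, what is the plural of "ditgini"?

bakedig and lavkeg both end in -g yet inflect differently (bakedigul, lulavkeg), so the final letter is not what conditions the rule; the first letter is.
"ditgini" begins with d-. The one such stem in the data (dagokbe → ludagokbe) adds the prefix lu-, so the same rule applies.
So ditgini → luditgini.

luditgini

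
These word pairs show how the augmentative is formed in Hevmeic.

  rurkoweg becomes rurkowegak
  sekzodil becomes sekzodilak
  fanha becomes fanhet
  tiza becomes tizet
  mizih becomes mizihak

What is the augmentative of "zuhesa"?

zuheset

tiza and mizih both have 2 vowels yet inflect differently (tizet, mizihak), so the number of vowels is not what conditions the rule; whether the stem ends in a vowel or a consonant is.
"zuhesa" ends in a vowel. The stems ending in a vowel (tiza → tizet, fanha → fanhet) drop the final letter and add -et.
The other pattern: stems ending in a consonant add -ak.
So zuhesa → zuheset.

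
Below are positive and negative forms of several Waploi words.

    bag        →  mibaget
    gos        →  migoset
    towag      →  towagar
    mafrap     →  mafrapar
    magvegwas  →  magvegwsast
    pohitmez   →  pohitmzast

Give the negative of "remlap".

remlapar

"remlap" has 2 vowels. The stems with 2 vowels (towag → towagar, mafrap → mafrapar) add -ar.
So remlap → remlapar.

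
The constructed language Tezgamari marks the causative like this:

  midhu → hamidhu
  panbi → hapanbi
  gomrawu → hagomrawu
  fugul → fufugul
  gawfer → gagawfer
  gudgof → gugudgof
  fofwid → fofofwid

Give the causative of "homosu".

midhu and fugul both have last vowel 'u' yet inflect differently (hamidhu, fufugul), so the last vowel is not what conditions the rule; whether the stem ends in a vowel or a consonant is.
"homosu" ends in a vowel. The stems ending in a vowel (midhu → hamidhu, panbi → hapanbi, gomrawu → hagomrawu) add the prefix ha-.
The other pattern: stems ending in a consonant repeat the first consonant+vowel as a prefix.
So homosu → hahomosu.

hahomosu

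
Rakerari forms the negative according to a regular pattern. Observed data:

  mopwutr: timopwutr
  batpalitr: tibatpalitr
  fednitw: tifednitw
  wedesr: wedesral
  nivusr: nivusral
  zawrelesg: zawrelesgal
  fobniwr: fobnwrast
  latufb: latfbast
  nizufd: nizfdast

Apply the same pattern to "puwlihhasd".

puwlihhasdal

mopwutr and wedesr both end in -r yet inflect differently (timopwutr, wedesral), so the final letter is not what conditions the rule; the second-to-last letter is.
"puwlihhasd" has second-to-last letter 's'. The stems whose second-to-last letter is 's' (wedesr → wedesral, nivusr → nivusral, zawrelesg → zawrelesgal) add -al.
So puwlihhasd → puwlihhasdal.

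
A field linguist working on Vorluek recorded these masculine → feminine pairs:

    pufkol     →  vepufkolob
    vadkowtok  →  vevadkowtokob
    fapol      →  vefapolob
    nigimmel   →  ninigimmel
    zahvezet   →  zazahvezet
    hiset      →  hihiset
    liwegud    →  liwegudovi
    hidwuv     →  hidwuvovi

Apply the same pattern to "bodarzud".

bodarzudovi

pufkol and nigimmel both end in -l yet inflect differently (vepufkolob, ninigimmel), so the final letter is not what conditions the rule; the last vowel is.
"bodarzud" has last vowel 'u'. The stems whose last vowel is 'u' (liwegud → liwegudovi, hidwuv → hidwuvovi) add -ovi.
The other patterns: stems whose last vowel is 'o' add ve- … -ob around the stem; stems whose last vowel is 'e' repeat the first consonant+vowel as a prefix.
So bodarzud → bodarzudovi.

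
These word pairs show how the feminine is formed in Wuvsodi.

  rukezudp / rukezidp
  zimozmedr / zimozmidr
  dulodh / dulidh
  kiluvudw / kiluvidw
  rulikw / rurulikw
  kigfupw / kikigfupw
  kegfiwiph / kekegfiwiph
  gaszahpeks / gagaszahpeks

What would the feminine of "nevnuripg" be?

nenevnuripg

"nevnuripg" has second-to-last letter 'p'. The stems whose second-to-last letter is 'p' (kigfupw → kikigfupw, kegfiwiph → kekegfiwiph) repeat the first consonant+vowel as a prefix.
So nevnuripg → nenevnuripg.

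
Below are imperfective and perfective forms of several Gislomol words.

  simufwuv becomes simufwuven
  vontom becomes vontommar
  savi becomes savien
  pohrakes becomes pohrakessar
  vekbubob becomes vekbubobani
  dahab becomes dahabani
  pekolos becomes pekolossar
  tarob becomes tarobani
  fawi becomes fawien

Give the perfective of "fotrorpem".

fotrorpemmar

pekolos and vekbubob both have last vowel 'o' yet inflect differently (pekolossar, vekbubobani), so the last vowel is not what conditions the rule; the final letter is.
"fotrorpem" ends in -m. The one such stem in the data (vontom → vontommar) doubles the final consonant and adds -ar (as do pekolos, pohrakes), so the same rule applies.
So fotrorpem → fotrorpemmar.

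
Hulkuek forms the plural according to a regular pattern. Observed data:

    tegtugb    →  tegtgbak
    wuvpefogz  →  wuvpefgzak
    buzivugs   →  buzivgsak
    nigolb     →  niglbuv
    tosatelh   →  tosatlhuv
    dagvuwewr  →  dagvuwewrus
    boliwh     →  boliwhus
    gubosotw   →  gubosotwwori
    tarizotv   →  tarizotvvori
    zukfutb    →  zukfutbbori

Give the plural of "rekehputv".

rekehputvvori

tegtugb and nigolb both end in -b yet inflect differently (tegtgbak, niglbuv), so the final letter is not what conditions the rule; the second-to-last letter is.
"rekehputv" has second-to-last letter 't'. The stems whose second-to-last letter is 't' (gubosotw → gubosotwwori, tarizotv → tarizotvvori, zukfutb → zukfutbbori) double the final consonant and add -ori.
The other patterns: stems whose second-to-last letter is 'g' delete the last vowel and add -ak; stems whose second-to-last letter is 'l' delete the last vowel and add -uv; stems whose second-to-last letter is 'w' add -us.
So rekehputv → rekehputvvori.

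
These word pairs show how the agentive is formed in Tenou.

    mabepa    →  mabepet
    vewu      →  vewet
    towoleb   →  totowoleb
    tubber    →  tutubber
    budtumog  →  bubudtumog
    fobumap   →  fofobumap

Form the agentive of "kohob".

kokohob

mabepa and fobumap both have last vowel 'a' yet inflect differently (mabepet, fofobumap), so the last vowel is not what conditions the rule; whether the stem ends in a vowel or a consonant is.
"kohob" ends in a consonant. The stems ending in a consonant (towoleb → totowoleb, tubber → tutubber, budtumog → bubudtumog) repeat the first consonant+vowel as a prefix.
The other pattern: stems ending in a vowel drop the final letter and add -et.
So kohob → kokohob.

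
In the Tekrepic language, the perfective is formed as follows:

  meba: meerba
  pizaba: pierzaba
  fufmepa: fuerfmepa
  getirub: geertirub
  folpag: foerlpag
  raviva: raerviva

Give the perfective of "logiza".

Every pair shown (meba → meerba, pizaba → pierzaba, fufmepa → fuerfmepa, …) follows the same rule: insert -er- after the first vowel.
So logiza → loergiza.

loergiza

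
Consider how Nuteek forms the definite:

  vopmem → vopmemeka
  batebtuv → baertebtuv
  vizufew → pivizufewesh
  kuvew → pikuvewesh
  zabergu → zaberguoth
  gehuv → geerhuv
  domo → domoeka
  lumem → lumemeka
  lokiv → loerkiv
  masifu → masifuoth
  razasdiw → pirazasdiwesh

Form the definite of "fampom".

fampomeka

"fampom" ends in -m. The stems ending in -m (vopmem → vopmemeka, lumem → lumemeka) add -eka.
The other patterns: stems ending in -w add pi- … -esh around the stem; stems ending in -v insert -er- after the first vowel; stems ending in -u add -oth.
So fampom → fampomeka.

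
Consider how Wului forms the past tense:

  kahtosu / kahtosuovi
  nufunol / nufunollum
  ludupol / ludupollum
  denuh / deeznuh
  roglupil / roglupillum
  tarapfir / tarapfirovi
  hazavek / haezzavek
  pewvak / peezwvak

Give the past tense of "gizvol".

gizvollum

roglupil and tarapfir both have last vowel 'i' yet inflect differently (roglupillum, tarapfirovi), so the last vowel is not what conditions the rule; the final letter is.
"gizvol" ends in -l. The stems ending in -l (roglupil → roglupillum, nufunol → nufunollum, ludupol → ludupollum) double the final consonant and add -um.
The other patterns: stems ending in -h or -k insert -ez- after the first vowel; stems ending in -r or -u add -ovi.
So gizvol → gizvollum.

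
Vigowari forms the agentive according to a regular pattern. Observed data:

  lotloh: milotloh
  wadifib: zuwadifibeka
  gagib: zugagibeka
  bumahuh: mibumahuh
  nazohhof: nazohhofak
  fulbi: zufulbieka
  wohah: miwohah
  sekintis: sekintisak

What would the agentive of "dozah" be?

lotloh and nazohhof both have last vowel 'o' yet inflect differently (milotloh, nazohhofak), so the last vowel is not what conditions the rule; the final letter is.
"dozah" ends in -h. The stems ending in -h (bumahuh → mibumahuh, lotloh → milotloh, wohah → miwohah) add the prefix mi-.
So dozah → midozah.

midozah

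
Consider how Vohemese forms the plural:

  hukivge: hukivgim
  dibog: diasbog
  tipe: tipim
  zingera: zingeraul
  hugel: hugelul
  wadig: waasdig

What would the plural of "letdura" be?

"letdura" ends in -a. The one such stem in the data (zingera → zingeraul) adds -ul, so the same rule applies.
The other patterns: stems ending in -g insert -as- after the first vowel; stems ending in -e drop the final letter and add -im.
So letdura → letduraul.

letduraul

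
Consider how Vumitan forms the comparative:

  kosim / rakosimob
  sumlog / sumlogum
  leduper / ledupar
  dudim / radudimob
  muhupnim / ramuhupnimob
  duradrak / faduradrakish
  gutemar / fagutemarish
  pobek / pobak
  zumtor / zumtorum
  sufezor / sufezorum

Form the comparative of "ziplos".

"ziplos" has last vowel 'o'. The stems whose last vowel is 'o' (sumlog → sumlogum, sufezor → sufezorum, zumtor → zumtorum) add -um.
The other patterns: stems whose last vowel is 'e' change the last vowel to 'a'; stems whose last vowel is 'i' add ra- … -ob around the stem; stems whose last vowel is 'a' add fa- … -ish around the stem.
So ziplos → ziplosum.

ziplosum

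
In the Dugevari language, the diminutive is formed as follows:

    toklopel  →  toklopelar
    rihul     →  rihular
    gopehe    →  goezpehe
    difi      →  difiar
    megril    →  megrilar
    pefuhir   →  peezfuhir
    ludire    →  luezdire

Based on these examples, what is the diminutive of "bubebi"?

bubebiar

"bubebi" ends in -i. The one such stem in the data (difi → difiar) adds -ar, so the same rule applies.
So bubebi → bubebiar.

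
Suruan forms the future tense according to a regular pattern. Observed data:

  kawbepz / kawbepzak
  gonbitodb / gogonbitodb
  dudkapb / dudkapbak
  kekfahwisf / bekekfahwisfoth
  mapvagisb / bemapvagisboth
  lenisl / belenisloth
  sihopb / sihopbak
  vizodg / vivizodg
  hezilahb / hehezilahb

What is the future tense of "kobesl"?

bekobesloth

hezilahb and sihopb both end in -b yet inflect differently (hehezilahb, sihopbak), so the final letter is not what conditions the rule; the second-to-last letter is.
"kobesl" has second-to-last letter 's'. The stems whose second-to-last letter is 's' (mapvagisb → bemapvagisboth, lenisl → belenisloth, kekfahwisf → bekekfahwisfoth) add be- … -oth around the stem.
So kobesl → bekobesloth.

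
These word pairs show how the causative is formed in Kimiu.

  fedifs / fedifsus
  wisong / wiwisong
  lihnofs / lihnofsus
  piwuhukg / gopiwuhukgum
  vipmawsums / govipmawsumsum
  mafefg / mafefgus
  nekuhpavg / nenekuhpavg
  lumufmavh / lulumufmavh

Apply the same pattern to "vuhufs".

"vuhufs" has second-to-last letter 'f'. The stems whose second-to-last letter is 'f' (lihnofs → lihnofsus, fedifs → fedifsus, mafefg → mafefgus) add -us.
The other patterns: stems whose second-to-last letter is 'k' or 'm' add go- … -um around the stem; stems whose second-to-last letter is 'n' or 'v' repeat the first consonant+vowel as a prefix.
So vuhufs → vuhufsus.

vuhufsus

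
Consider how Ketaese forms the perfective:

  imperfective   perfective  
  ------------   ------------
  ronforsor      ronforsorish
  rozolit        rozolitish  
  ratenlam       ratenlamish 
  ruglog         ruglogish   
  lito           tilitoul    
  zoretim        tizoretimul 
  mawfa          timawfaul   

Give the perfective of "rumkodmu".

rumkodmuish

"rumkodmu" begins with r-. The stems beginning with r- (ronforsor → ronforsorish, rozolit → rozolitish, ratenlam → ratenlamish) add -ish.
So rumkodmu → rumkodmuish.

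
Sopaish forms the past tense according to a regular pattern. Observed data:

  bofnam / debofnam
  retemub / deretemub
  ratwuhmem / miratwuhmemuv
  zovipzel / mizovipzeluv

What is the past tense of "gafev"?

ratwuhmem and bofnam both end in -m yet inflect differently (miratwuhmemuv, debofnam), so the final letter is not what conditions the rule; the last vowel is.
"gafev" has last vowel 'e'. The stems whose last vowel is 'e' (zovipzel → mizovipzeluv, ratwuhmem → miratwuhmemuv) add mi- … -uv around the stem.
The other pattern: stems whose last vowel is 'a' or 'u' add the prefix de-.
So gafev → migafevuv.

migafevuv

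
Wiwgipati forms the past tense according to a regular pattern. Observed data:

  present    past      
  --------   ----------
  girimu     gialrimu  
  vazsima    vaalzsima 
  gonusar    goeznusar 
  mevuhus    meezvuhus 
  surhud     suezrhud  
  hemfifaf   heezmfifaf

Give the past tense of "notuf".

noeztuf

"notuf" ends in a consonant. The stems ending in a consonant (gonusar → goeznusar, mevuhus → meezvuhus, surhud → suezrhud) insert -ez- after the first vowel.
So notuf → noeztuf.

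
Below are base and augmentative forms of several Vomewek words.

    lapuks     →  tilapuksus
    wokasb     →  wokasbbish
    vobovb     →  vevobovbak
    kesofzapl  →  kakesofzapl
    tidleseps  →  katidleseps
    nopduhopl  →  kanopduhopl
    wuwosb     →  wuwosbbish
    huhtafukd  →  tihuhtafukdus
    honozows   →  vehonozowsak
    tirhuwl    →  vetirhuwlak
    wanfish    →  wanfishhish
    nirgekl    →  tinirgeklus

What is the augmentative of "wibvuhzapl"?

kawibvuhzapl

"wibvuhzapl" has second-to-last letter 'p'. The stems whose second-to-last letter is 'p' (nopduhopl → kanopduhopl, kesofzapl → kakesofzapl, tidleseps → katidleseps) add the prefix ka-.
The other patterns: stems whose second-to-last letter is 'k' add ti- … -us around the stem; stems whose second-to-last letter is 's' double the final consonant and add -ish; stems whose second-to-last letter is 'v' or 'w' add ve- … -ak around the stem.
So wibvuhzapl → kawibvuhzapl.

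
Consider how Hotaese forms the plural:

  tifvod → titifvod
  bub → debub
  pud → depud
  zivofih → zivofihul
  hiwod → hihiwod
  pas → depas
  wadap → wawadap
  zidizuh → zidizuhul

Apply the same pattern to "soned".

sosoned

"soned" has 2 vowels. The stems with 2 vowels (wadap → wawadap, hiwod → hihiwod, tifvod → titifvod) repeat the first consonant+vowel as a prefix.
The other patterns: stems with 1 vowel add the prefix de-; stems with 3 vowels add -ul.
So soned → sosoned.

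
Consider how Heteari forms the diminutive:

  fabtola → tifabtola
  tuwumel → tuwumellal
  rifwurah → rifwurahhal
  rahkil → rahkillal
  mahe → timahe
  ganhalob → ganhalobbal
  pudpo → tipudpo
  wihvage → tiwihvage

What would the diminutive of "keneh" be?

kenehhal

tuwumel and mahe both have last vowel 'e' yet inflect differently (tuwumellal, timahe), so the last vowel is not what conditions the rule; whether the stem ends in a vowel or a consonant is.
"keneh" ends in a consonant. The stems ending in a consonant (rahkil → rahkillal, tuwumel → tuwumellal, ganhalob → ganhalobbal) double the final consonant and add -al.
So keneh → kenehhal.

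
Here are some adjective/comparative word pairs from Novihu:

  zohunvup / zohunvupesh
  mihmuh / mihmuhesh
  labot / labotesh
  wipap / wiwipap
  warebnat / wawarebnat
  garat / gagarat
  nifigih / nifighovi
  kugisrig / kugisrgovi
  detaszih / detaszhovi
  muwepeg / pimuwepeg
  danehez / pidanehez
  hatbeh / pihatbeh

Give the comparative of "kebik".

zohunvup and wipap both end in -p yet inflect differently (zohunvupesh, wiwipap), so the final letter is not what conditions the rule; the last vowel is.
"kebik" has last vowel 'i'. The stems whose last vowel is 'i' (nifigih → nifighovi, kugisrig → kugisrgovi, detaszih → detaszhovi) delete the last vowel and add -ovi.
So kebik → kebkovi.

kebkovi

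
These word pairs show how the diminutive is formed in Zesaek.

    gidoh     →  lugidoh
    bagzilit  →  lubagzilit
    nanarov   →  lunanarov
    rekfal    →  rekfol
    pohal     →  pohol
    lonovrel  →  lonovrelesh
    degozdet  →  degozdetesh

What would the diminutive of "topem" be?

topemesh

"topem" has last vowel 'e'. The stems whose last vowel is 'e' (lonovrel → lonovrelesh, degozdet → degozdetesh) add -esh.
So topem → topemesh.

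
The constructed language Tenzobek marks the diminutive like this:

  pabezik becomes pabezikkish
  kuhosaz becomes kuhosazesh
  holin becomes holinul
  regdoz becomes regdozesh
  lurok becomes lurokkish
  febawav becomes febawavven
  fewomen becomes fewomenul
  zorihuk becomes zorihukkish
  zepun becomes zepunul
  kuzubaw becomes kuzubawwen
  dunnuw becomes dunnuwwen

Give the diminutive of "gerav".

"gerav" ends in -v. The one such stem in the data (febawav → febawavven) doubles the final consonant and adds -en (as do kuzubaw, dunnuw), so the same rule applies.
So gerav → geravven.

geravven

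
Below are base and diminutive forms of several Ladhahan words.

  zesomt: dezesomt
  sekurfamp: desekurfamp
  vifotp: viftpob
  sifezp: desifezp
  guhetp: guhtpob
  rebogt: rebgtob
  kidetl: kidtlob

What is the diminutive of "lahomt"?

delahomt

rebogt and zesomt both end in -t yet inflect differently (rebgtob, dezesomt), so the final letter is not what conditions the rule; the second-to-last letter is.
"lahomt" has second-to-last letter 'm'. The stems whose second-to-last letter is 'm' (zesomt → dezesomt, sekurfamp → desekurfamp) add the prefix de-.
The other pattern: stems whose second-to-last letter is 'g' or 't' delete the last vowel and add -ob.
So lahomt → delahomt.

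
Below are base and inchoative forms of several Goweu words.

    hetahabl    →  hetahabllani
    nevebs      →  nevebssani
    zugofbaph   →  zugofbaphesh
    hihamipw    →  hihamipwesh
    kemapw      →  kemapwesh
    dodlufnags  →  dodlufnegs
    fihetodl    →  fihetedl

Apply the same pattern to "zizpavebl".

zizpavebllani

nevebs and dodlufnags both end in -s yet inflect differently (nevebssani, dodlufnegs), so the final letter is not what conditions the rule; the second-to-last letter is.
"zizpavebl" has second-to-last letter 'b'. The stems whose second-to-last letter is 'b' (hetahabl → hetahabllani, nevebs → nevebssani) double the final consonant and add -ani.
The other patterns: stems whose second-to-last letter is 'p' add -esh; stems whose second-to-last letter is 'd' or 'g' change the last vowel to 'e'.
So zizpavebl → zizpavebllani.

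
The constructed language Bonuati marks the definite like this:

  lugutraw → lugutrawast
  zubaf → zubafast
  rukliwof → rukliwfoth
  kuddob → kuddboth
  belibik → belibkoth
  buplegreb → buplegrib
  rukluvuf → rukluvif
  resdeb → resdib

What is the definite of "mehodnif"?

mehodnfoth

"mehodnif" has last vowel 'i'. The one such stem in the data (belibik → belibkoth) deletes the last vowel and adds -oth (as do rukliwof, kuddob), so the same rule applies.
The other patterns: stems whose last vowel is 'a' add -ast; stems whose last vowel is 'e' or 'u' change the last vowel to 'i'.
So mehodnif → mehodnfoth.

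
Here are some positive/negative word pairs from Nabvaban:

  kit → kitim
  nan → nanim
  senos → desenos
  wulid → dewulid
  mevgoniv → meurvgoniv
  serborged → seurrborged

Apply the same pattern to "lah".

"lah" has 1 vowel. The stems with 1 vowel (kit → kitim, nan → nanim) add -im.
So lah → lahim.

lahim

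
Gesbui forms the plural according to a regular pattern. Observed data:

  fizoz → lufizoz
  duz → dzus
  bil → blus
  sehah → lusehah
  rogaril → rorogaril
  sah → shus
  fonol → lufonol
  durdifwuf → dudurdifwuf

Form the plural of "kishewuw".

"kishewuw" has 3 vowels. The stems with 3 vowels (rogaril → rorogaril, durdifwuf → dudurdifwuf) repeat the first consonant+vowel as a prefix.
The other patterns: stems with 1 vowel delete the last vowel and add -us; stems with 2 vowels add the prefix lu-.
So kishewuw → kikishewuw.

kikishewuw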